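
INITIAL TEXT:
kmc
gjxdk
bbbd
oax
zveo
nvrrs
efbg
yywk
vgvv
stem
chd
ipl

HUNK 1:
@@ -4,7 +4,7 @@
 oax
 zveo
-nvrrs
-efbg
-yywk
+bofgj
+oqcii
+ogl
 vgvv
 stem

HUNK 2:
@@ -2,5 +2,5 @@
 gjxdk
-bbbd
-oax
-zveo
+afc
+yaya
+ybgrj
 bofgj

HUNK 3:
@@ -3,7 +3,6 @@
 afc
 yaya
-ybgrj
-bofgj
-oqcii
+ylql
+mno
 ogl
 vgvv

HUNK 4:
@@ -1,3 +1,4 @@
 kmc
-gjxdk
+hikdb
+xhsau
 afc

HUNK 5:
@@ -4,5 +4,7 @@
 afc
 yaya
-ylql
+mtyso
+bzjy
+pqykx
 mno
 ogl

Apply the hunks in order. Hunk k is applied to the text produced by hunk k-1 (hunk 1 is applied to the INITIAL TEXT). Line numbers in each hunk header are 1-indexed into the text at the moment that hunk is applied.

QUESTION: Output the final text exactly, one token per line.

Hunk 1: at line 4 remove [nvrrs,efbg,yywk] add [bofgj,oqcii,ogl] -> 12 lines: kmc gjxdk bbbd oax zveo bofgj oqcii ogl vgvv stem chd ipl
Hunk 2: at line 2 remove [bbbd,oax,zveo] add [afc,yaya,ybgrj] -> 12 lines: kmc gjxdk afc yaya ybgrj bofgj oqcii ogl vgvv stem chd ipl
Hunk 3: at line 3 remove [ybgrj,bofgj,oqcii] add [ylql,mno] -> 11 lines: kmc gjxdk afc yaya ylql mno ogl vgvv stem chd ipl
Hunk 4: at line 1 remove [gjxdk] add [hikdb,xhsau] -> 12 lines: kmc hikdb xhsau afc yaya ylql mno ogl vgvv stem chd ipl
Hunk 5: at line 4 remove [ylql] add [mtyso,bzjy,pqykx] -> 14 lines: kmc hikdb xhsau afc yaya mtyso bzjy pqykx mno ogl vgvv stem chd ipl

Answer: kmc
hikdb
xhsau
afc
yaya
mtyso
bzjy
pqykx
mno
ogl
vgvv
stem
chd
ipl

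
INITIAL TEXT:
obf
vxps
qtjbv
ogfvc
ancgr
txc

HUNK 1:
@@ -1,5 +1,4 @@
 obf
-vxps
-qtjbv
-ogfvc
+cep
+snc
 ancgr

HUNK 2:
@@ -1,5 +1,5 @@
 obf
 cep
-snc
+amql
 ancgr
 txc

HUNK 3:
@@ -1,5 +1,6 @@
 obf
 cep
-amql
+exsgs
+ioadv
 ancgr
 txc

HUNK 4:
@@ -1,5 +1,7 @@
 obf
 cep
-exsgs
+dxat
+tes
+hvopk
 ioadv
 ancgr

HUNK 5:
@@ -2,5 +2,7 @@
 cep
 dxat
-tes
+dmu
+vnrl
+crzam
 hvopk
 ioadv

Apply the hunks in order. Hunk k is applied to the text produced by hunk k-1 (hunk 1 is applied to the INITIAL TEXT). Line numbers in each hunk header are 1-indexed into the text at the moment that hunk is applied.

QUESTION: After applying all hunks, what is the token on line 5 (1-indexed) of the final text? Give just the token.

Hunk 1: at line 1 remove [vxps,qtjbv,ogfvc] add [cep,snc] -> 5 lines: obf cep snc ancgr txc
Hunk 2: at line 1 remove [snc] add [amql] -> 5 lines: obf cep amql ancgr txc
Hunk 3: at line 1 remove [amql] add [exsgs,ioadv] -> 6 lines: obf cep exsgs ioadv ancgr txc
Hunk 4: at line 1 remove [exsgs] add [dxat,tes,hvopk] -> 8 lines: obf cep dxat tes hvopk ioadv ancgr txc
Hunk 5: at line 2 remove [tes] add [dmu,vnrl,crzam] -> 10 lines: obf cep dxat dmu vnrl crzam hvopk ioadv ancgr txc
Final line 5: vnrl

Answer: vnrl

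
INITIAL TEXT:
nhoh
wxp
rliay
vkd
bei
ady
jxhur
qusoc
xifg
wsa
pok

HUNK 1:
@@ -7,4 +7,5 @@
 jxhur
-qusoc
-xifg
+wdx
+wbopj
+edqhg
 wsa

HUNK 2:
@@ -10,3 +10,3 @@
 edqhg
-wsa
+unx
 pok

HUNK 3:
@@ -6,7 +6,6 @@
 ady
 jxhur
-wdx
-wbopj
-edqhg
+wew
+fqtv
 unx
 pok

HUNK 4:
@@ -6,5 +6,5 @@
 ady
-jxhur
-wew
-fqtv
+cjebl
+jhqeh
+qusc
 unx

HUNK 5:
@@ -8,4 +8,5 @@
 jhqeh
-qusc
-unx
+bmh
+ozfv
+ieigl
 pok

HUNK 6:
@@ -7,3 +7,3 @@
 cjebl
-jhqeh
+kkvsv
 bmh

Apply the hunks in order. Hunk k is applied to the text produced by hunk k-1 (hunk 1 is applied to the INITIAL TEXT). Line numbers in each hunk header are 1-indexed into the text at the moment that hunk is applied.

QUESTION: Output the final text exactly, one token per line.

Hunk 1: at line 7 remove [qusoc,xifg] add [wdx,wbopj,edqhg] -> 12 lines: nhoh wxp rliay vkd bei ady jxhur wdx wbopj edqhg wsa pok
Hunk 2: at line 10 remove [wsa] add [unx] -> 12 lines: nhoh wxp rliay vkd bei ady jxhur wdx wbopj edqhg unx pok
Hunk 3: at line 6 remove [wdx,wbopj,edqhg] add [wew,fqtv] -> 11 lines: nhoh wxp rliay vkd bei ady jxhur wew fqtv unx pok
Hunk 4: at line 6 remove [jxhur,wew,fqtv] add [cjebl,jhqeh,qusc] -> 11 lines: nhoh wxp rliay vkd bei ady cjebl jhqeh qusc unx pok
Hunk 5: at line 8 remove [qusc,unx] add [bmh,ozfv,ieigl] -> 12 lines: nhoh wxp rliay vkd bei ady cjebl jhqeh bmh ozfv ieigl pok
Hunk 6: at line 7 remove [jhqeh] add [kkvsv] -> 12 lines: nhoh wxp rliay vkd bei ady cjebl kkvsv bmh ozfv ieigl pok

Answer: nhoh
wxp
rliay
vkd
bei
ady
cjebl
kkvsv
bmh
ozfv
ieigl
pok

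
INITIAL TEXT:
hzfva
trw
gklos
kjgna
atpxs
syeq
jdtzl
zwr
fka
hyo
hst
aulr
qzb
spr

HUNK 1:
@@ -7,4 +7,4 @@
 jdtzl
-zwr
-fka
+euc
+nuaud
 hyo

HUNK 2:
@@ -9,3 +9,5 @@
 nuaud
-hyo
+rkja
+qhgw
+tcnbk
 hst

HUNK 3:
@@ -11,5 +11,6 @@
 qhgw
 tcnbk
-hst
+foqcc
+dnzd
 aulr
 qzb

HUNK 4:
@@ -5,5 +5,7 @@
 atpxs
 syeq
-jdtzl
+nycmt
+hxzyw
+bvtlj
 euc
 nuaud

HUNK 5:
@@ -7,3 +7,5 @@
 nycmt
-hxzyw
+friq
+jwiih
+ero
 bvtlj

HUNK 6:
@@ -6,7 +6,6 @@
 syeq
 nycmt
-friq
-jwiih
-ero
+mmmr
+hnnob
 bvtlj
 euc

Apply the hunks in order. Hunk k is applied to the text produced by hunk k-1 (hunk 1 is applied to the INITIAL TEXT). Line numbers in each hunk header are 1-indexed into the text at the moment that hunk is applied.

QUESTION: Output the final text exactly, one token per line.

Answer: hzfva
trw
gklos
kjgna
atpxs
syeq
nycmt
mmmr
hnnob
bvtlj
euc
nuaud
rkja
qhgw
tcnbk
foqcc
dnzd
aulr
qzb
spr

Derivation:
Hunk 1: at line 7 remove [zwr,fka] add [euc,nuaud] -> 14 lines: hzfva trw gklos kjgna atpxs syeq jdtzl euc nuaud hyo hst aulr qzb spr
Hunk 2: at line 9 remove [hyo] add [rkja,qhgw,tcnbk] -> 16 lines: hzfva trw gklos kjgna atpxs syeq jdtzl euc nuaud rkja qhgw tcnbk hst aulr qzb spr
Hunk 3: at line 11 remove [hst] add [foqcc,dnzd] -> 17 lines: hzfva trw gklos kjgna atpxs syeq jdtzl euc nuaud rkja qhgw tcnbk foqcc dnzd aulr qzb spr
Hunk 4: at line 5 remove [jdtzl] add [nycmt,hxzyw,bvtlj] -> 19 lines: hzfva trw gklos kjgna atpxs syeq nycmt hxzyw bvtlj euc nuaud rkja qhgw tcnbk foqcc dnzd aulr qzb spr
Hunk 5: at line 7 remove [hxzyw] add [friq,jwiih,ero] -> 21 lines: hzfva trw gklos kjgna atpxs syeq nycmt friq jwiih ero bvtlj euc nuaud rkja qhgw tcnbk foqcc dnzd aulr qzb spr
Hunk 6: at line 6 remove [friq,jwiih,ero] add [mmmr,hnnob] -> 20 lines: hzfva trw gklos kjgna atpxs syeq nycmt mmmr hnnob bvtlj euc nuaud rkja qhgw tcnbk foqcc dnzd aulr qzb spr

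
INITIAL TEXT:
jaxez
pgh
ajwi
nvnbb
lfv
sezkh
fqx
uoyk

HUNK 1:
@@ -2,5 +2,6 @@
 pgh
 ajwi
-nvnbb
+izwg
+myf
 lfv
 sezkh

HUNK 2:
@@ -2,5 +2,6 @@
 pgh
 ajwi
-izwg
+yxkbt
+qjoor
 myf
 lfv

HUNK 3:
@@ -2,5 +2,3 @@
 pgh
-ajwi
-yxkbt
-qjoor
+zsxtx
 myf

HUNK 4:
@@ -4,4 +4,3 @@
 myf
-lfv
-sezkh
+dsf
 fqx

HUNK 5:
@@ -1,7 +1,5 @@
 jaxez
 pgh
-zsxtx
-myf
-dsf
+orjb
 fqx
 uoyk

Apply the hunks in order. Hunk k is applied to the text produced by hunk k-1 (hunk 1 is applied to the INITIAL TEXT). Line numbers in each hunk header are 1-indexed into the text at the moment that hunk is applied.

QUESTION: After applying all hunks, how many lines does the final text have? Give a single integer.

Answer: 5

Derivation:
Hunk 1: at line 2 remove [nvnbb] add [izwg,myf] -> 9 lines: jaxez pgh ajwi izwg myf lfv sezkh fqx uoyk
Hunk 2: at line 2 remove [izwg] add [yxkbt,qjoor] -> 10 lines: jaxez pgh ajwi yxkbt qjoor myf lfv sezkh fqx uoyk
Hunk 3: at line 2 remove [ajwi,yxkbt,qjoor] add [zsxtx] -> 8 lines: jaxez pgh zsxtx myf lfv sezkh fqx uoyk
Hunk 4: at line 4 remove [lfv,sezkh] add [dsf] -> 7 lines: jaxez pgh zsxtx myf dsf fqx uoyk
Hunk 5: at line 1 remove [zsxtx,myf,dsf] add [orjb] -> 5 lines: jaxez pgh orjb fqx uoyk
Final line count: 5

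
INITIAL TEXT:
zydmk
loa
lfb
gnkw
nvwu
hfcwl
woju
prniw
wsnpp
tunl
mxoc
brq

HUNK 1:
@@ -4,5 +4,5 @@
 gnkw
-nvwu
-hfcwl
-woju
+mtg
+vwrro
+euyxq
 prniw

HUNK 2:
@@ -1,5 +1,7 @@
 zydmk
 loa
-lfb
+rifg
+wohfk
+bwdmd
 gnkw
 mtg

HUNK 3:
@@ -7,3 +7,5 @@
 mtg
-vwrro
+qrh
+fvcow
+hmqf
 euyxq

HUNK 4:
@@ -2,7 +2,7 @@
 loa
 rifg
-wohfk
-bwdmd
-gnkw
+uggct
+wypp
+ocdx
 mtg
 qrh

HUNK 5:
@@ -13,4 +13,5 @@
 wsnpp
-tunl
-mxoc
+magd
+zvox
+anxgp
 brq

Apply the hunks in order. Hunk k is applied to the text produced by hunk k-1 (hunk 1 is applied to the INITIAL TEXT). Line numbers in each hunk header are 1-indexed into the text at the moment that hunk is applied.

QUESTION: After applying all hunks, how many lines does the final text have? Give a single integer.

Hunk 1: at line 4 remove [nvwu,hfcwl,woju] add [mtg,vwrro,euyxq] -> 12 lines: zydmk loa lfb gnkw mtg vwrro euyxq prniw wsnpp tunl mxoc brq
Hunk 2: at line 1 remove [lfb] add [rifg,wohfk,bwdmd] -> 14 lines: zydmk loa rifg wohfk bwdmd gnkw mtg vwrro euyxq prniw wsnpp tunl mxoc brq
Hunk 3: at line 7 remove [vwrro] add [qrh,fvcow,hmqf] -> 16 lines: zydmk loa rifg wohfk bwdmd gnkw mtg qrh fvcow hmqf euyxq prniw wsnpp tunl mxoc brq
Hunk 4: at line 2 remove [wohfk,bwdmd,gnkw] add [uggct,wypp,ocdx] -> 16 lines: zydmk loa rifg uggct wypp ocdx mtg qrh fvcow hmqf euyxq prniw wsnpp tunl mxoc brq
Hunk 5: at line 13 remove [tunl,mxoc] add [magd,zvox,anxgp] -> 17 lines: zydmk loa rifg uggct wypp ocdx mtg qrh fvcow hmqf euyxq prniw wsnpp magd zvox anxgp brq
Final line count: 17

Answer: 17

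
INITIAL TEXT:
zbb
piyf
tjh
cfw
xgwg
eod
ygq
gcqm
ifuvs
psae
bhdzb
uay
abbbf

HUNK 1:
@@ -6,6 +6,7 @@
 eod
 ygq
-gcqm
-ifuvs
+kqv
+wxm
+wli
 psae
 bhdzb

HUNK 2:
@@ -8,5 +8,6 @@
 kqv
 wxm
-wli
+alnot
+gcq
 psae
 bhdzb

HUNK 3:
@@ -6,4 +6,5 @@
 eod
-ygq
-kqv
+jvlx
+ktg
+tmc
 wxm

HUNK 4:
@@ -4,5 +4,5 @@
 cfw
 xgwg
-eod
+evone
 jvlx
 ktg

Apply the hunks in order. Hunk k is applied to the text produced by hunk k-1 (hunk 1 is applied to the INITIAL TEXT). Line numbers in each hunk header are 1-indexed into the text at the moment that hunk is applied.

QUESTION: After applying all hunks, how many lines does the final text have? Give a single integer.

Answer: 16

Derivation:
Hunk 1: at line 6 remove [gcqm,ifuvs] add [kqv,wxm,wli] -> 14 lines: zbb piyf tjh cfw xgwg eod ygq kqv wxm wli psae bhdzb uay abbbf
Hunk 2: at line 8 remove [wli] add [alnot,gcq] -> 15 lines: zbb piyf tjh cfw xgwg eod ygq kqv wxm alnot gcq psae bhdzb uay abbbf
Hunk 3: at line 6 remove [ygq,kqv] add [jvlx,ktg,tmc] -> 16 lines: zbb piyf tjh cfw xgwg eod jvlx ktg tmc wxm alnot gcq psae bhdzb uay abbbf
Hunk 4: at line 4 remove [eod] add [evone] -> 16 lines: zbb piyf tjh cfw xgwg evone jvlx ktg tmc wxm alnot gcq psae bhdzb uay abbbf
Final line count: 16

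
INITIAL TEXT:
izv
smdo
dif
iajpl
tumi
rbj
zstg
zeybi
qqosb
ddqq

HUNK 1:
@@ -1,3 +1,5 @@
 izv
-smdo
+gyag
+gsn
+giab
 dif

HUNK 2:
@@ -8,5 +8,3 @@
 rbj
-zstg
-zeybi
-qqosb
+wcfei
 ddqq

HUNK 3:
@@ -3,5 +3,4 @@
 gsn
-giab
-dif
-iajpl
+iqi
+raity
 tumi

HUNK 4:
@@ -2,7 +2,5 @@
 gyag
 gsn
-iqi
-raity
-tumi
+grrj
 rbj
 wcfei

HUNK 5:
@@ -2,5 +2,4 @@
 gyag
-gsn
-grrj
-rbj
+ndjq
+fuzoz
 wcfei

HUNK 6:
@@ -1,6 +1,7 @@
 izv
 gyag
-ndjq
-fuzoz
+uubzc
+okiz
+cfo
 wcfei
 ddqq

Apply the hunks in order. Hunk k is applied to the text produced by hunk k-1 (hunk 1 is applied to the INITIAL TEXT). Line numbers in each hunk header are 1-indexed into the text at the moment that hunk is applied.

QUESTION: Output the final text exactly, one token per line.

Answer: izv
gyag
uubzc
okiz
cfo
wcfei
ddqq

Derivation:
Hunk 1: at line 1 remove [smdo] add [gyag,gsn,giab] -> 12 lines: izv gyag gsn giab dif iajpl tumi rbj zstg zeybi qqosb ddqq
Hunk 2: at line 8 remove [zstg,zeybi,qqosb] add [wcfei] -> 10 lines: izv gyag gsn giab dif iajpl tumi rbj wcfei ddqq
Hunk 3: at line 3 remove [giab,dif,iajpl] add [iqi,raity] -> 9 lines: izv gyag gsn iqi raity tumi rbj wcfei ddqq
Hunk 4: at line 2 remove [iqi,raity,tumi] add [grrj] -> 7 lines: izv gyag gsn grrj rbj wcfei ddqq
Hunk 5: at line 2 remove [gsn,grrj,rbj] add [ndjq,fuzoz] -> 6 lines: izv gyag ndjq fuzoz wcfei ddqq
Hunk 6: at line 1 remove [ndjq,fuzoz] add [uubzc,okiz,cfo] -> 7 lines: izv gyag uubzc okiz cfo wcfei ddqq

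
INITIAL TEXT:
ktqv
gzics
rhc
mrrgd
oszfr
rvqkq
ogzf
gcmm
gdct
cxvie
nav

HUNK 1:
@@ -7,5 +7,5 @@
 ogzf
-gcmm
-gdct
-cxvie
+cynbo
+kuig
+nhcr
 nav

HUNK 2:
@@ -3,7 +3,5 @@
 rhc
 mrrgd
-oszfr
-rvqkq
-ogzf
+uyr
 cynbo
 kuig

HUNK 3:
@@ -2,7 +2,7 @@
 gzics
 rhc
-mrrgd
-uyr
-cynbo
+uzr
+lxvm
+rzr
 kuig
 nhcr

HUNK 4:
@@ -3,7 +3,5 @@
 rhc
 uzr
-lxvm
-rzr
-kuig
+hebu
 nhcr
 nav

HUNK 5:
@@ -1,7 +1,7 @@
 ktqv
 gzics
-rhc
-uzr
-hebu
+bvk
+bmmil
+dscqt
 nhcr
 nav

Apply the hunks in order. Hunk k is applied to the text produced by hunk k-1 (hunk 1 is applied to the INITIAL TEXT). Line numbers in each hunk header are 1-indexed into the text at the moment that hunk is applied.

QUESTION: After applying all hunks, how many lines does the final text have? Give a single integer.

Hunk 1: at line 7 remove [gcmm,gdct,cxvie] add [cynbo,kuig,nhcr] -> 11 lines: ktqv gzics rhc mrrgd oszfr rvqkq ogzf cynbo kuig nhcr nav
Hunk 2: at line 3 remove [oszfr,rvqkq,ogzf] add [uyr] -> 9 lines: ktqv gzics rhc mrrgd uyr cynbo kuig nhcr nav
Hunk 3: at line 2 remove [mrrgd,uyr,cynbo] add [uzr,lxvm,rzr] -> 9 lines: ktqv gzics rhc uzr lxvm rzr kuig nhcr nav
Hunk 4: at line 3 remove [lxvm,rzr,kuig] add [hebu] -> 7 lines: ktqv gzics rhc uzr hebu nhcr nav
Hunk 5: at line 1 remove [rhc,uzr,hebu] add [bvk,bmmil,dscqt] -> 7 lines: ktqv gzics bvk bmmil dscqt nhcr nav
Final line count: 7

Answer: 7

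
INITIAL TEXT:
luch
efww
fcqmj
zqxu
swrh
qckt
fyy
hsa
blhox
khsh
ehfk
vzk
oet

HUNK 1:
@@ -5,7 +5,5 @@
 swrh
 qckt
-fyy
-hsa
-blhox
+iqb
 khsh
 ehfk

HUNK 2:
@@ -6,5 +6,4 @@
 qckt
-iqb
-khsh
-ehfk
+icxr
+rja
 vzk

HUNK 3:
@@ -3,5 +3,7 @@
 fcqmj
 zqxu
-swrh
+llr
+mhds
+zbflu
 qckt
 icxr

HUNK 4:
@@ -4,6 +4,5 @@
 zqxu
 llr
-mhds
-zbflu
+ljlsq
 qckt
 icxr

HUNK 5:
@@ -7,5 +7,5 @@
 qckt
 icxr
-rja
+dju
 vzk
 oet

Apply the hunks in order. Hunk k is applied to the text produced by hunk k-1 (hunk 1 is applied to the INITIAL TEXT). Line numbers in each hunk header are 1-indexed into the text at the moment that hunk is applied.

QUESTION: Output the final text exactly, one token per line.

Answer: luch
efww
fcqmj
zqxu
llr
ljlsq
qckt
icxr
dju
vzk
oet

Derivation:
Hunk 1: at line 5 remove [fyy,hsa,blhox] add [iqb] -> 11 lines: luch efww fcqmj zqxu swrh qckt iqb khsh ehfk vzk oet
Hunk 2: at line 6 remove [iqb,khsh,ehfk] add [icxr,rja] -> 10 lines: luch efww fcqmj zqxu swrh qckt icxr rja vzk oet
Hunk 3: at line 3 remove [swrh] add [llr,mhds,zbflu] -> 12 lines: luch efww fcqmj zqxu llr mhds zbflu qckt icxr rja vzk oet
Hunk 4: at line 4 remove [mhds,zbflu] add [ljlsq] -> 11 lines: luch efww fcqmj zqxu llr ljlsq qckt icxr rja vzk oet
Hunk 5: at line 7 remove [rja] add [dju] -> 11 lines: luch efww fcqmj zqxu llr ljlsq qckt icxr dju vzk oet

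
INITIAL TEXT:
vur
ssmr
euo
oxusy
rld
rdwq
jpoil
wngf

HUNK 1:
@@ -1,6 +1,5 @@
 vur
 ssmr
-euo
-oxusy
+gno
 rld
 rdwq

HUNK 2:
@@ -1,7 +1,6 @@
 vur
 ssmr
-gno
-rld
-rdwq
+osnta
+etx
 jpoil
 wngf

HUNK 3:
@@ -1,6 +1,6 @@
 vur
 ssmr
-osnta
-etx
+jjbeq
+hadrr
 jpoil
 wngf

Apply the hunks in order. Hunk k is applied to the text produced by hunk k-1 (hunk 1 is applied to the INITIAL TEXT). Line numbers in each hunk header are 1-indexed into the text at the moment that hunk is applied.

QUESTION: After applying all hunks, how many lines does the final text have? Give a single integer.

Answer: 6

Derivation:
Hunk 1: at line 1 remove [euo,oxusy] add [gno] -> 7 lines: vur ssmr gno rld rdwq jpoil wngf
Hunk 2: at line 1 remove [gno,rld,rdwq] add [osnta,etx] -> 6 lines: vur ssmr osnta etx jpoil wngf
Hunk 3: at line 1 remove [osnta,etx] add [jjbeq,hadrr] -> 6 lines: vur ssmr jjbeq hadrr jpoil wngf
Final line count: 6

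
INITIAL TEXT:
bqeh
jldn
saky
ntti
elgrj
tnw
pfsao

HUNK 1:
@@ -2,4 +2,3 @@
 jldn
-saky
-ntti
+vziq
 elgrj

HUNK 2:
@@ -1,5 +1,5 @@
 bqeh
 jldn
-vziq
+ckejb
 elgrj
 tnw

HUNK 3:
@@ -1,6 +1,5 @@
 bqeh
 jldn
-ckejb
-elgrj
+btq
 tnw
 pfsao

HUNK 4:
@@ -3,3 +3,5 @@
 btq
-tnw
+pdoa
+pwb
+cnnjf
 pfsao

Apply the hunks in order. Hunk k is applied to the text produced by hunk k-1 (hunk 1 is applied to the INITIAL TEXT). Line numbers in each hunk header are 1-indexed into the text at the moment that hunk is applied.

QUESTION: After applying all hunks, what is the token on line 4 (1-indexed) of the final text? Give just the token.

Hunk 1: at line 2 remove [saky,ntti] add [vziq] -> 6 lines: bqeh jldn vziq elgrj tnw pfsao
Hunk 2: at line 1 remove [vziq] add [ckejb] -> 6 lines: bqeh jldn ckejb elgrj tnw pfsao
Hunk 3: at line 1 remove [ckejb,elgrj] add [btq] -> 5 lines: bqeh jldn btq tnw pfsao
Hunk 4: at line 3 remove [tnw] add [pdoa,pwb,cnnjf] -> 7 lines: bqeh jldn btq pdoa pwb cnnjf pfsao
Final line 4: pdoa

Answer: pdoa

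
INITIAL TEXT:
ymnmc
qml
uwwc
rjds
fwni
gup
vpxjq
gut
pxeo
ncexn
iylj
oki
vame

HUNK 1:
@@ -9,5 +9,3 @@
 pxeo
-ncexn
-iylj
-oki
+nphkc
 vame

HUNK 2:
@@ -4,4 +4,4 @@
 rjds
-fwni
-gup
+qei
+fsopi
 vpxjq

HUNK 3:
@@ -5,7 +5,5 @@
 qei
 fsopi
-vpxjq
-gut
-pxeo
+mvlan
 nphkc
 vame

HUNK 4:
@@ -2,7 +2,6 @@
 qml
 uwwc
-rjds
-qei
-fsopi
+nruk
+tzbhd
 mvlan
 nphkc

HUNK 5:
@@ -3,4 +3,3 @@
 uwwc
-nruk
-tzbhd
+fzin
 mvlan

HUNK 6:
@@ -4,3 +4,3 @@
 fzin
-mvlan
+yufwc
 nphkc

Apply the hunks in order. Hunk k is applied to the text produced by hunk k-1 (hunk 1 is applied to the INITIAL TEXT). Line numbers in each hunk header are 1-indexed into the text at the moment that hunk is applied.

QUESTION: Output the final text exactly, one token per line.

Hunk 1: at line 9 remove [ncexn,iylj,oki] add [nphkc] -> 11 lines: ymnmc qml uwwc rjds fwni gup vpxjq gut pxeo nphkc vame
Hunk 2: at line 4 remove [fwni,gup] add [qei,fsopi] -> 11 lines: ymnmc qml uwwc rjds qei fsopi vpxjq gut pxeo nphkc vame
Hunk 3: at line 5 remove [vpxjq,gut,pxeo] add [mvlan] -> 9 lines: ymnmc qml uwwc rjds qei fsopi mvlan nphkc vame
Hunk 4: at line 2 remove [rjds,qei,fsopi] add [nruk,tzbhd] -> 8 lines: ymnmc qml uwwc nruk tzbhd mvlan nphkc vame
Hunk 5: at line 3 remove [nruk,tzbhd] add [fzin] -> 7 lines: ymnmc qml uwwc fzin mvlan nphkc vame
Hunk 6: at line 4 remove [mvlan] add [yufwc] -> 7 lines: ymnmc qml uwwc fzin yufwc nphkc vame

Answer: ymnmc
qml
uwwc
fzin
yufwc
nphkc
vame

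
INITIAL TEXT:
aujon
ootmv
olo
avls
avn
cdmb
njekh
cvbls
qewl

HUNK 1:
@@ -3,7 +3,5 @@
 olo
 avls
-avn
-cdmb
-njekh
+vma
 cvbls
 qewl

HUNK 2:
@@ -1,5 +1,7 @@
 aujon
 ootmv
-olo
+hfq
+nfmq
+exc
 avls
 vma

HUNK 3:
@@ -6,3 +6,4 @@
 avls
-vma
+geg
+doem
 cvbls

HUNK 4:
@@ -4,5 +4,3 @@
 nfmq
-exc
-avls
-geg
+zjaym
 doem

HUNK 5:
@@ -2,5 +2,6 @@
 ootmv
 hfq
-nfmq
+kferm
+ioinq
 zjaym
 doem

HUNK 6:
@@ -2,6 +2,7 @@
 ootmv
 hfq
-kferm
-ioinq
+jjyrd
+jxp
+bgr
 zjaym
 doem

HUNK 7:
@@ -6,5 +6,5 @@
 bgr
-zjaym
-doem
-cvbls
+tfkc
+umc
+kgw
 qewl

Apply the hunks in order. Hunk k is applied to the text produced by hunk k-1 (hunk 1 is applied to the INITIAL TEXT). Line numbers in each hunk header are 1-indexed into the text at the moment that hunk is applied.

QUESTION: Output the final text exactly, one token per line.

Answer: aujon
ootmv
hfq
jjyrd
jxp
bgr
tfkc
umc
kgw
qewl

Derivation:
Hunk 1: at line 3 remove [avn,cdmb,njekh] add [vma] -> 7 lines: aujon ootmv olo avls vma cvbls qewl
Hunk 2: at line 1 remove [olo] add [hfq,nfmq,exc] -> 9 lines: aujon ootmv hfq nfmq exc avls vma cvbls qewl
Hunk 3: at line 6 remove [vma] add [geg,doem] -> 10 lines: aujon ootmv hfq nfmq exc avls geg doem cvbls qewl
Hunk 4: at line 4 remove [exc,avls,geg] add [zjaym] -> 8 lines: aujon ootmv hfq nfmq zjaym doem cvbls qewl
Hunk 5: at line 2 remove [nfmq] add [kferm,ioinq] -> 9 lines: aujon ootmv hfq kferm ioinq zjaym doem cvbls qewl
Hunk 6: at line 2 remove [kferm,ioinq] add [jjyrd,jxp,bgr] -> 10 lines: aujon ootmv hfq jjyrd jxp bgr zjaym doem cvbls qewl
Hunk 7: at line 6 remove [zjaym,doem,cvbls] add [tfkc,umc,kgw] -> 10 lines: aujon ootmv hfq jjyrd jxp bgr tfkc umc kgw qewl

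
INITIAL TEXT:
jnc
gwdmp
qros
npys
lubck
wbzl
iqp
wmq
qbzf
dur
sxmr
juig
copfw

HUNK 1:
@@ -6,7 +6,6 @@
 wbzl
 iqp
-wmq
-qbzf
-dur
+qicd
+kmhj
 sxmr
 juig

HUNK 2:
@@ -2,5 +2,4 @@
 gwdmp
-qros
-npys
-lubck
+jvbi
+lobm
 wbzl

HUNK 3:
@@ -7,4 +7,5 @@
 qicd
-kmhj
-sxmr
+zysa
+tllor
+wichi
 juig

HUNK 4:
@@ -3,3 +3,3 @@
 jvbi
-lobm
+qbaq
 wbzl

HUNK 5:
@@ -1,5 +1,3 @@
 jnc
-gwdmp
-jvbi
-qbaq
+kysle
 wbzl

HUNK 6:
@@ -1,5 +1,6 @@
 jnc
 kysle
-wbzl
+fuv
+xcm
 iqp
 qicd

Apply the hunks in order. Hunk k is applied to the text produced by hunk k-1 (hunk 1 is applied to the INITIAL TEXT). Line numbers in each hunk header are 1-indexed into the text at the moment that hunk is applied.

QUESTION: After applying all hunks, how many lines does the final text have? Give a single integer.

Hunk 1: at line 6 remove [wmq,qbzf,dur] add [qicd,kmhj] -> 12 lines: jnc gwdmp qros npys lubck wbzl iqp qicd kmhj sxmr juig copfw
Hunk 2: at line 2 remove [qros,npys,lubck] add [jvbi,lobm] -> 11 lines: jnc gwdmp jvbi lobm wbzl iqp qicd kmhj sxmr juig copfw
Hunk 3: at line 7 remove [kmhj,sxmr] add [zysa,tllor,wichi] -> 12 lines: jnc gwdmp jvbi lobm wbzl iqp qicd zysa tllor wichi juig copfw
Hunk 4: at line 3 remove [lobm] add [qbaq] -> 12 lines: jnc gwdmp jvbi qbaq wbzl iqp qicd zysa tllor wichi juig copfw
Hunk 5: at line 1 remove [gwdmp,jvbi,qbaq] add [kysle] -> 10 lines: jnc kysle wbzl iqp qicd zysa tllor wichi juig copfw
Hunk 6: at line 1 remove [wbzl] add [fuv,xcm] -> 11 lines: jnc kysle fuv xcm iqp qicd zysa tllor wichi juig copfw
Final line count: 11

Answer: 11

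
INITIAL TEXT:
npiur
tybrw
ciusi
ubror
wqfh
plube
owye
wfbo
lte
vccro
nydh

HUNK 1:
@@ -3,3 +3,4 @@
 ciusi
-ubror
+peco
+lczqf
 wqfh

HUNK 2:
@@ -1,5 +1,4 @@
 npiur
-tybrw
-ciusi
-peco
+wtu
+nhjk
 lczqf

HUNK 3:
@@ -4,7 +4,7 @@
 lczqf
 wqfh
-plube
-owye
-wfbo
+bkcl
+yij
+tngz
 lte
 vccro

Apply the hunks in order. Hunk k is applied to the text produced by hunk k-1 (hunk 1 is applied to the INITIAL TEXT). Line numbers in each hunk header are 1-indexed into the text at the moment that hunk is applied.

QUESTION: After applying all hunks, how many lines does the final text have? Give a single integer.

Hunk 1: at line 3 remove [ubror] add [peco,lczqf] -> 12 lines: npiur tybrw ciusi peco lczqf wqfh plube owye wfbo lte vccro nydh
Hunk 2: at line 1 remove [tybrw,ciusi,peco] add [wtu,nhjk] -> 11 lines: npiur wtu nhjk lczqf wqfh plube owye wfbo lte vccro nydh
Hunk 3: at line 4 remove [plube,owye,wfbo] add [bkcl,yij,tngz] -> 11 lines: npiur wtu nhjk lczqf wqfh bkcl yij tngz lte vccro nydh
Final line count: 11

Answer: 11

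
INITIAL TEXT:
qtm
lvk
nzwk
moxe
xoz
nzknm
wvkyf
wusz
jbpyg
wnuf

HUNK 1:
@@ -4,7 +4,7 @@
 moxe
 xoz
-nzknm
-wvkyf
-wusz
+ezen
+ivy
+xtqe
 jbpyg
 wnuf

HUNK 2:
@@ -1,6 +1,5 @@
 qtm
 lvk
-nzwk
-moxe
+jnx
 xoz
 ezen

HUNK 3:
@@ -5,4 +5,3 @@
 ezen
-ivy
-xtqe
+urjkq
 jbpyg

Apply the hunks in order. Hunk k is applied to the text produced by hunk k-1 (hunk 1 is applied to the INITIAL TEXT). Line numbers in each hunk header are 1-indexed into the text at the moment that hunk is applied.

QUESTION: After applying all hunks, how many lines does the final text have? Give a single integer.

Hunk 1: at line 4 remove [nzknm,wvkyf,wusz] add [ezen,ivy,xtqe] -> 10 lines: qtm lvk nzwk moxe xoz ezen ivy xtqe jbpyg wnuf
Hunk 2: at line 1 remove [nzwk,moxe] add [jnx] -> 9 lines: qtm lvk jnx xoz ezen ivy xtqe jbpyg wnuf
Hunk 3: at line 5 remove [ivy,xtqe] add [urjkq] -> 8 lines: qtm lvk jnx xoz ezen urjkq jbpyg wnuf
Final line count: 8

Answer: 8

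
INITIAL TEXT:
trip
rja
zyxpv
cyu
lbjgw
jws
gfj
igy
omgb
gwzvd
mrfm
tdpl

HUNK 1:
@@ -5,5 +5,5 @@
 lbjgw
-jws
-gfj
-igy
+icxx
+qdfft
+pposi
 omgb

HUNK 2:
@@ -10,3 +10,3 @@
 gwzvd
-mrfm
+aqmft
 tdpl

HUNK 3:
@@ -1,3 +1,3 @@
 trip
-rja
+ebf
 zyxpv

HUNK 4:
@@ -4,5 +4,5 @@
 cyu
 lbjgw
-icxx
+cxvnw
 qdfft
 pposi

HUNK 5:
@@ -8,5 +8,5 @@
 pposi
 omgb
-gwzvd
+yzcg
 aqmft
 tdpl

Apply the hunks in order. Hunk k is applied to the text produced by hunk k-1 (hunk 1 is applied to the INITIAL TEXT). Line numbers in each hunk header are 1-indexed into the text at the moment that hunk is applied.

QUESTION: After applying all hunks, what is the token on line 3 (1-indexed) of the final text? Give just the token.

Hunk 1: at line 5 remove [jws,gfj,igy] add [icxx,qdfft,pposi] -> 12 lines: trip rja zyxpv cyu lbjgw icxx qdfft pposi omgb gwzvd mrfm tdpl
Hunk 2: at line 10 remove [mrfm] add [aqmft] -> 12 lines: trip rja zyxpv cyu lbjgw icxx qdfft pposi omgb gwzvd aqmft tdpl
Hunk 3: at line 1 remove [rja] add [ebf] -> 12 lines: trip ebf zyxpv cyu lbjgw icxx qdfft pposi omgb gwzvd aqmft tdpl
Hunk 4: at line 4 remove [icxx] add [cxvnw] -> 12 lines: trip ebf zyxpv cyu lbjgw cxvnw qdfft pposi omgb gwzvd aqmft tdpl
Hunk 5: at line 8 remove [gwzvd] add [yzcg] -> 12 lines: trip ebf zyxpv cyu lbjgw cxvnw qdfft pposi omgb yzcg aqmft tdpl
Final line 3: zyxpv

Answer: zyxpv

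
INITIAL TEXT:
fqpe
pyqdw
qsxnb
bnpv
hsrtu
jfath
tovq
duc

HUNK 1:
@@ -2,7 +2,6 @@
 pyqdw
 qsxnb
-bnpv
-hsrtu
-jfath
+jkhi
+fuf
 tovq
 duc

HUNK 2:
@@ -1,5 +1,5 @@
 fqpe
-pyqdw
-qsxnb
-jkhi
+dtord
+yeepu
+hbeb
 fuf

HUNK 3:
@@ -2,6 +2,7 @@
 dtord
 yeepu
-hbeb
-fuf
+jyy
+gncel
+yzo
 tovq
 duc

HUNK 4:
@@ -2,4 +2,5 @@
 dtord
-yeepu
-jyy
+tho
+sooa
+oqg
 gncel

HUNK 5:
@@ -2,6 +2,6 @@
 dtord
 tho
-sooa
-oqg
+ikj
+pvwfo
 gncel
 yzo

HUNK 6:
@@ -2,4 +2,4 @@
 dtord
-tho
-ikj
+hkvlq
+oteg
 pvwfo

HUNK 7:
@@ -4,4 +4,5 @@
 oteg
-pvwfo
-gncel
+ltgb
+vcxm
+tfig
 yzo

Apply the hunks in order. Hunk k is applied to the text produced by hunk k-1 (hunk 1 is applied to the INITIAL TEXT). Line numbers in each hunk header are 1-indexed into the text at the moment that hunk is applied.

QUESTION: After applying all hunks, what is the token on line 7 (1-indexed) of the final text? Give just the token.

Answer: tfig

Derivation:
Hunk 1: at line 2 remove [bnpv,hsrtu,jfath] add [jkhi,fuf] -> 7 lines: fqpe pyqdw qsxnb jkhi fuf tovq duc
Hunk 2: at line 1 remove [pyqdw,qsxnb,jkhi] add [dtord,yeepu,hbeb] -> 7 lines: fqpe dtord yeepu hbeb fuf tovq duc
Hunk 3: at line 2 remove [hbeb,fuf] add [jyy,gncel,yzo] -> 8 lines: fqpe dtord yeepu jyy gncel yzo tovq duc
Hunk 4: at line 2 remove [yeepu,jyy] add [tho,sooa,oqg] -> 9 lines: fqpe dtord tho sooa oqg gncel yzo tovq duc
Hunk 5: at line 2 remove [sooa,oqg] add [ikj,pvwfo] -> 9 lines: fqpe dtord tho ikj pvwfo gncel yzo tovq duc
Hunk 6: at line 2 remove [tho,ikj] add [hkvlq,oteg] -> 9 lines: fqpe dtord hkvlq oteg pvwfo gncel yzo tovq duc
Hunk 7: at line 4 remove [pvwfo,gncel] add [ltgb,vcxm,tfig] -> 10 lines: fqpe dtord hkvlq oteg ltgb vcxm tfig yzo tovq duc
Final line 7: tfig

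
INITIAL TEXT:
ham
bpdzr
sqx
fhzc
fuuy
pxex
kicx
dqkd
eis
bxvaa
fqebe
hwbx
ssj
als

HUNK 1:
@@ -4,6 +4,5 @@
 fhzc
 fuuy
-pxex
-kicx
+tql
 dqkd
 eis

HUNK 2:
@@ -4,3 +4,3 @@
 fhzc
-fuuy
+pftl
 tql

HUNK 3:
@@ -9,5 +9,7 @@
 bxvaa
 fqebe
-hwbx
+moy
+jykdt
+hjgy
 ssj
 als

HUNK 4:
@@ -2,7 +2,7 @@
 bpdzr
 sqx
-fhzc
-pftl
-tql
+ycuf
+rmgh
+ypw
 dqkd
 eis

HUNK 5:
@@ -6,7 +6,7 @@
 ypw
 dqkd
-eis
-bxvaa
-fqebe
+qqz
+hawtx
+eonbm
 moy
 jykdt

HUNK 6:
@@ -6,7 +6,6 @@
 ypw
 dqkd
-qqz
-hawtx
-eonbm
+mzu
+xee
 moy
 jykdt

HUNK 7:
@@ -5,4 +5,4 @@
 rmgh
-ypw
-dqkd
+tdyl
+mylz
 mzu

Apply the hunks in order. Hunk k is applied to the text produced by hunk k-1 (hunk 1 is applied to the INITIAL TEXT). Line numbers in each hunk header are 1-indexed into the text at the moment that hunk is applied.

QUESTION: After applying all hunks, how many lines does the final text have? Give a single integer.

Answer: 14

Derivation:
Hunk 1: at line 4 remove [pxex,kicx] add [tql] -> 13 lines: ham bpdzr sqx fhzc fuuy tql dqkd eis bxvaa fqebe hwbx ssj als
Hunk 2: at line 4 remove [fuuy] add [pftl] -> 13 lines: ham bpdzr sqx fhzc pftl tql dqkd eis bxvaa fqebe hwbx ssj als
Hunk 3: at line 9 remove [hwbx] add [moy,jykdt,hjgy] -> 15 lines: ham bpdzr sqx fhzc pftl tql dqkd eis bxvaa fqebe moy jykdt hjgy ssj als
Hunk 4: at line 2 remove [fhzc,pftl,tql] add [ycuf,rmgh,ypw] -> 15 lines: ham bpdzr sqx ycuf rmgh ypw dqkd eis bxvaa fqebe moy jykdt hjgy ssj als
Hunk 5: at line 6 remove [eis,bxvaa,fqebe] add [qqz,hawtx,eonbm] -> 15 lines: ham bpdzr sqx ycuf rmgh ypw dqkd qqz hawtx eonbm moy jykdt hjgy ssj als
Hunk 6: at line 6 remove [qqz,hawtx,eonbm] add [mzu,xee] -> 14 lines: ham bpdzr sqx ycuf rmgh ypw dqkd mzu xee moy jykdt hjgy ssj als
Hunk 7: at line 5 remove [ypw,dqkd] add [tdyl,mylz] -> 14 lines: ham bpdzr sqx ycuf rmgh tdyl mylz mzu xee moy jykdt hjgy ssj als
Final line count: 14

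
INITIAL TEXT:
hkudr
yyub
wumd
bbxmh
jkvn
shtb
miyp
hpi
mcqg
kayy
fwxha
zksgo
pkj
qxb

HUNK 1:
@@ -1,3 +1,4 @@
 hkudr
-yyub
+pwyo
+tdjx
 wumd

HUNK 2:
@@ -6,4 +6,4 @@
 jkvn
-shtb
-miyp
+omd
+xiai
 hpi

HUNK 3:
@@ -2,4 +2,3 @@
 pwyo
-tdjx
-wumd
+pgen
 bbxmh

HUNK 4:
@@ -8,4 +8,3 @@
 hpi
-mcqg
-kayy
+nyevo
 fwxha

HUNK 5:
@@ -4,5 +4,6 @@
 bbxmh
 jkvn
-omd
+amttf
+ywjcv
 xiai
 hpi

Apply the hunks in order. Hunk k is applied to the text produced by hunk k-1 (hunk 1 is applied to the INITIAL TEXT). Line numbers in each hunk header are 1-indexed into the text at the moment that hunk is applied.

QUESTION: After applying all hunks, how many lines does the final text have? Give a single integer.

Answer: 14

Derivation:
Hunk 1: at line 1 remove [yyub] add [pwyo,tdjx] -> 15 lines: hkudr pwyo tdjx wumd bbxmh jkvn shtb miyp hpi mcqg kayy fwxha zksgo pkj qxb
Hunk 2: at line 6 remove [shtb,miyp] add [omd,xiai] -> 15 lines: hkudr pwyo tdjx wumd bbxmh jkvn omd xiai hpi mcqg kayy fwxha zksgo pkj qxb
Hunk 3: at line 2 remove [tdjx,wumd] add [pgen] -> 14 lines: hkudr pwyo pgen bbxmh jkvn omd xiai hpi mcqg kayy fwxha zksgo pkj qxb
Hunk 4: at line 8 remove [mcqg,kayy] add [nyevo] -> 13 lines: hkudr pwyo pgen bbxmh jkvn omd xiai hpi nyevo fwxha zksgo pkj qxb
Hunk 5: at line 4 remove [omd] add [amttf,ywjcv] -> 14 lines: hkudr pwyo pgen bbxmh jkvn amttf ywjcv xiai hpi nyevo fwxha zksgo pkj qxb
Final line count: 14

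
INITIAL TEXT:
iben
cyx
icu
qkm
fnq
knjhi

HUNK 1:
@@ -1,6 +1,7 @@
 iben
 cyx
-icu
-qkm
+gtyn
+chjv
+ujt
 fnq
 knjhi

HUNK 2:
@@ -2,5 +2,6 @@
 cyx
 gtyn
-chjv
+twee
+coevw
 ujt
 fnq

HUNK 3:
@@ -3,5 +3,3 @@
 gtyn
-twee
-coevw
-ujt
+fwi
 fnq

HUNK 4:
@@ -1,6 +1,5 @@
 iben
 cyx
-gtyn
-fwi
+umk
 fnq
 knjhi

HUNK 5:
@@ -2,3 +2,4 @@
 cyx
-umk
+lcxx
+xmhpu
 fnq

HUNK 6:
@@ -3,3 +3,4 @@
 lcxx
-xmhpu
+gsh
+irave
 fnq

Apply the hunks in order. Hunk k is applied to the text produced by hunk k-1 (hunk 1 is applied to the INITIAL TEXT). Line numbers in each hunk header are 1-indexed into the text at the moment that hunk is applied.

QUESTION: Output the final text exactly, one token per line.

Answer: iben
cyx
lcxx
gsh
irave
fnq
knjhi

Derivation:
Hunk 1: at line 1 remove [icu,qkm] add [gtyn,chjv,ujt] -> 7 lines: iben cyx gtyn chjv ujt fnq knjhi
Hunk 2: at line 2 remove [chjv] add [twee,coevw] -> 8 lines: iben cyx gtyn twee coevw ujt fnq knjhi
Hunk 3: at line 3 remove [twee,coevw,ujt] add [fwi] -> 6 lines: iben cyx gtyn fwi fnq knjhi
Hunk 4: at line 1 remove [gtyn,fwi] add [umk] -> 5 lines: iben cyx umk fnq knjhi
Hunk 5: at line 2 remove [umk] add [lcxx,xmhpu] -> 6 lines: iben cyx lcxx xmhpu fnq knjhi
Hunk 6: at line 3 remove [xmhpu] add [gsh,irave] -> 7 lines: iben cyx lcxx gsh irave fnq knjhi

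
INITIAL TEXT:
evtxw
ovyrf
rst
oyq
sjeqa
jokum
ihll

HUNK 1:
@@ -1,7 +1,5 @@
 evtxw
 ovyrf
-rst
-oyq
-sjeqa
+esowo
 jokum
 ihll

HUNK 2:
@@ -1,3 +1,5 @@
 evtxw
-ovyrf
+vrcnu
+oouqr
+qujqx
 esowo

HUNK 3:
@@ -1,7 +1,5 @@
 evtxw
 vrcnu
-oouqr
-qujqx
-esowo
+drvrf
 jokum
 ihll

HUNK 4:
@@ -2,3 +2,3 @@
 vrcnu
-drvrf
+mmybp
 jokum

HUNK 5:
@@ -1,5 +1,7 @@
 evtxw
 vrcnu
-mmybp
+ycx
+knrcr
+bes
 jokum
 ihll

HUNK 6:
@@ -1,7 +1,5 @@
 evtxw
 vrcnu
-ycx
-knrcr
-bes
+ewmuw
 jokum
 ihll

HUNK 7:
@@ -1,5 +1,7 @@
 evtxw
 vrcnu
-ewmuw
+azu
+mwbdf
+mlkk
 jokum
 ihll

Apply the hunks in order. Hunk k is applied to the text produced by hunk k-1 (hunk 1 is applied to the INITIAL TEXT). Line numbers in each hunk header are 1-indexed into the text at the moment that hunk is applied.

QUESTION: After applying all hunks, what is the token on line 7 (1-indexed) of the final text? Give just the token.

Answer: ihll

Derivation:
Hunk 1: at line 1 remove [rst,oyq,sjeqa] add [esowo] -> 5 lines: evtxw ovyrf esowo jokum ihll
Hunk 2: at line 1 remove [ovyrf] add [vrcnu,oouqr,qujqx] -> 7 lines: evtxw vrcnu oouqr qujqx esowo jokum ihll
Hunk 3: at line 1 remove [oouqr,qujqx,esowo] add [drvrf] -> 5 lines: evtxw vrcnu drvrf jokum ihll
Hunk 4: at line 2 remove [drvrf] add [mmybp] -> 5 lines: evtxw vrcnu mmybp jokum ihll
Hunk 5: at line 1 remove [mmybp] add [ycx,knrcr,bes] -> 7 lines: evtxw vrcnu ycx knrcr bes jokum ihll
Hunk 6: at line 1 remove [ycx,knrcr,bes] add [ewmuw] -> 5 lines: evtxw vrcnu ewmuw jokum ihll
Hunk 7: at line 1 remove [ewmuw] add [azu,mwbdf,mlkk] -> 7 lines: evtxw vrcnu azu mwbdf mlkk jokum ihll
Final line 7: ihll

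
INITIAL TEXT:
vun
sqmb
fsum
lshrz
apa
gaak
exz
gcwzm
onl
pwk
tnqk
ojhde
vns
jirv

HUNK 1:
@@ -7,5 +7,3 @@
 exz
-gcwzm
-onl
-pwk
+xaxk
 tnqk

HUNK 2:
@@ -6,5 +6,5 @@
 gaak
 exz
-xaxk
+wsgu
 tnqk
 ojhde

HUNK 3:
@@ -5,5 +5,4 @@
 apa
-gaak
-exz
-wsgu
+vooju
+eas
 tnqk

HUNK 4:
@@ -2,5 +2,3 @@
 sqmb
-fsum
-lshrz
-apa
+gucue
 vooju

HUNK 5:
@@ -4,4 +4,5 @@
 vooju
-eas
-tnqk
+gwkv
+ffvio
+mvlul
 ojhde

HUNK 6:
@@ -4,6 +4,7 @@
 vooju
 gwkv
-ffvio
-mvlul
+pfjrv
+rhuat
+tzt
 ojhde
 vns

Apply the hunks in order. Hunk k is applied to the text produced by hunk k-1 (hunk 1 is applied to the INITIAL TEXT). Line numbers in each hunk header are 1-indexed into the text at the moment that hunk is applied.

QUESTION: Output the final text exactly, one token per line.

Answer: vun
sqmb
gucue
vooju
gwkv
pfjrv
rhuat
tzt
ojhde
vns
jirv

Derivation:
Hunk 1: at line 7 remove [gcwzm,onl,pwk] add [xaxk] -> 12 lines: vun sqmb fsum lshrz apa gaak exz xaxk tnqk ojhde vns jirv
Hunk 2: at line 6 remove [xaxk] add [wsgu] -> 12 lines: vun sqmb fsum lshrz apa gaak exz wsgu tnqk ojhde vns jirv
Hunk 3: at line 5 remove [gaak,exz,wsgu] add [vooju,eas] -> 11 lines: vun sqmb fsum lshrz apa vooju eas tnqk ojhde vns jirv
Hunk 4: at line 2 remove [fsum,lshrz,apa] add [gucue] -> 9 lines: vun sqmb gucue vooju eas tnqk ojhde vns jirv
Hunk 5: at line 4 remove [eas,tnqk] add [gwkv,ffvio,mvlul] -> 10 lines: vun sqmb gucue vooju gwkv ffvio mvlul ojhde vns jirv
Hunk 6: at line 4 remove [ffvio,mvlul] add [pfjrv,rhuat,tzt] -> 11 lines: vun sqmb gucue vooju gwkv pfjrv rhuat tzt ojhde vns jirv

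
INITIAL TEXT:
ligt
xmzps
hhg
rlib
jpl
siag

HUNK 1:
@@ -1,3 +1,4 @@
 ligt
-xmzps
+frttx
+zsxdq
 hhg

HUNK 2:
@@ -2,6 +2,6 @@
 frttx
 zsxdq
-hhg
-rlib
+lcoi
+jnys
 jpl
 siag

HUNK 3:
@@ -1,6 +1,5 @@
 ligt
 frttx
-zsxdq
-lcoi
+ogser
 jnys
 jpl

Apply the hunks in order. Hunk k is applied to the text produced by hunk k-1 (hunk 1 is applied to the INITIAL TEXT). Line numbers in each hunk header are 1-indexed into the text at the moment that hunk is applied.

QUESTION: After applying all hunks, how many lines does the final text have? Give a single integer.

Answer: 6

Derivation:
Hunk 1: at line 1 remove [xmzps] add [frttx,zsxdq] -> 7 lines: ligt frttx zsxdq hhg rlib jpl siag
Hunk 2: at line 2 remove [hhg,rlib] add [lcoi,jnys] -> 7 lines: ligt frttx zsxdq lcoi jnys jpl siag
Hunk 3: at line 1 remove [zsxdq,lcoi] add [ogser] -> 6 lines: ligt frttx ogser jnys jpl siag
Final line count: 6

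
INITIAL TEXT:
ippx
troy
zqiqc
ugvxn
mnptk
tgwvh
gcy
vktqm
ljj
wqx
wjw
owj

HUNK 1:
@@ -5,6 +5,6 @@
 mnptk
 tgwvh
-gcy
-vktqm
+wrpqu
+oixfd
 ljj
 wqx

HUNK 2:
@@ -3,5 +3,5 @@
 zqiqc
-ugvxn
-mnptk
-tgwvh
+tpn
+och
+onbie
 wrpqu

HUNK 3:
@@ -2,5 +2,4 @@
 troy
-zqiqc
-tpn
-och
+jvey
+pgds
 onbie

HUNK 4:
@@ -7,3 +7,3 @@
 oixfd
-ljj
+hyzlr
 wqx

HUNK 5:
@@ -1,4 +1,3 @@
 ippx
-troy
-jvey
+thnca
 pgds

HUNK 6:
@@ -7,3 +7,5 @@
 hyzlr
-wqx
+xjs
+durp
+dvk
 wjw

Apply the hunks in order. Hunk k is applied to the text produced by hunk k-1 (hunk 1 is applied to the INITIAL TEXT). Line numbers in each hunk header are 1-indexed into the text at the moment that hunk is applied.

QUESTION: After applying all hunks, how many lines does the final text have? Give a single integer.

Answer: 12

Derivation:
Hunk 1: at line 5 remove [gcy,vktqm] add [wrpqu,oixfd] -> 12 lines: ippx troy zqiqc ugvxn mnptk tgwvh wrpqu oixfd ljj wqx wjw owj
Hunk 2: at line 3 remove [ugvxn,mnptk,tgwvh] add [tpn,och,onbie] -> 12 lines: ippx troy zqiqc tpn och onbie wrpqu oixfd ljj wqx wjw owj
Hunk 3: at line 2 remove [zqiqc,tpn,och] add [jvey,pgds] -> 11 lines: ippx troy jvey pgds onbie wrpqu oixfd ljj wqx wjw owj
Hunk 4: at line 7 remove [ljj] add [hyzlr] -> 11 lines: ippx troy jvey pgds onbie wrpqu oixfd hyzlr wqx wjw owj
Hunk 5: at line 1 remove [troy,jvey] add [thnca] -> 10 lines: ippx thnca pgds onbie wrpqu oixfd hyzlr wqx wjw owj
Hunk 6: at line 7 remove [wqx] add [xjs,durp,dvk] -> 12 lines: ippx thnca pgds onbie wrpqu oixfd hyzlr xjs durp dvk wjw owj
Final line count: 12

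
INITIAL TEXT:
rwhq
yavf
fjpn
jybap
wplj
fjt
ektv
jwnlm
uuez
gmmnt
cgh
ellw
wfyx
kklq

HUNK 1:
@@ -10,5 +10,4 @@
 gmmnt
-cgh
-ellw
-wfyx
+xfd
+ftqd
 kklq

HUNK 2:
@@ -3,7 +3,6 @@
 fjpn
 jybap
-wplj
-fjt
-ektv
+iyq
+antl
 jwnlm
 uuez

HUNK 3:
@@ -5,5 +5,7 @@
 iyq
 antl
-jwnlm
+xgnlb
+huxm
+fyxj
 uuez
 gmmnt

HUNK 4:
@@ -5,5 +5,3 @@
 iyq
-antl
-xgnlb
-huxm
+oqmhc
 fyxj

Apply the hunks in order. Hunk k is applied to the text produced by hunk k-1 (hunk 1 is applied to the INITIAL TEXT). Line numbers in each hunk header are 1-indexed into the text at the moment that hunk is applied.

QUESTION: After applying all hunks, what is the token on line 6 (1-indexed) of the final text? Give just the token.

Answer: oqmhc

Derivation:
Hunk 1: at line 10 remove [cgh,ellw,wfyx] add [xfd,ftqd] -> 13 lines: rwhq yavf fjpn jybap wplj fjt ektv jwnlm uuez gmmnt xfd ftqd kklq
Hunk 2: at line 3 remove [wplj,fjt,ektv] add [iyq,antl] -> 12 lines: rwhq yavf fjpn jybap iyq antl jwnlm uuez gmmnt xfd ftqd kklq
Hunk 3: at line 5 remove [jwnlm] add [xgnlb,huxm,fyxj] -> 14 lines: rwhq yavf fjpn jybap iyq antl xgnlb huxm fyxj uuez gmmnt xfd ftqd kklq
Hunk 4: at line 5 remove [antl,xgnlb,huxm] add [oqmhc] -> 12 lines: rwhq yavf fjpn jybap iyq oqmhc fyxj uuez gmmnt xfd ftqd kklq
Final line 6: oqmhc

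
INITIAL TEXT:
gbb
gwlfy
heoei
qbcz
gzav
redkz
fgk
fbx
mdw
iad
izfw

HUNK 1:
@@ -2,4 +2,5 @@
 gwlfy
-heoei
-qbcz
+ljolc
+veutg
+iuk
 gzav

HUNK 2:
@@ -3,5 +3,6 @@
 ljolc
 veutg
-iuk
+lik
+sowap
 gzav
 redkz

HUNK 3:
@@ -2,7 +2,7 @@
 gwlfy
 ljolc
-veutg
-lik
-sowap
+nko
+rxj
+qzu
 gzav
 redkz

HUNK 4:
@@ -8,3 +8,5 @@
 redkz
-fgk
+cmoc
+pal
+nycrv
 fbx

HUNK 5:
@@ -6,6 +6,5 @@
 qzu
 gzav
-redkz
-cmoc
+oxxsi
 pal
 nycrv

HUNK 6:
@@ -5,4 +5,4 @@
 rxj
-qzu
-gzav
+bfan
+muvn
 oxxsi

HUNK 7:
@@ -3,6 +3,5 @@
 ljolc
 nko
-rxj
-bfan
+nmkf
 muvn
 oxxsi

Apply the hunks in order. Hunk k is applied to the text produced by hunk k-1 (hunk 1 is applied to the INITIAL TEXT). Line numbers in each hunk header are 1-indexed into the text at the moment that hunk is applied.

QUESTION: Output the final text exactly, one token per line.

Answer: gbb
gwlfy
ljolc
nko
nmkf
muvn
oxxsi
pal
nycrv
fbx
mdw
iad
izfw

Derivation:
Hunk 1: at line 2 remove [heoei,qbcz] add [ljolc,veutg,iuk] -> 12 lines: gbb gwlfy ljolc veutg iuk gzav redkz fgk fbx mdw iad izfw
Hunk 2: at line 3 remove [iuk] add [lik,sowap] -> 13 lines: gbb gwlfy ljolc veutg lik sowap gzav redkz fgk fbx mdw iad izfw
Hunk 3: at line 2 remove [veutg,lik,sowap] add [nko,rxj,qzu] -> 13 lines: gbb gwlfy ljolc nko rxj qzu gzav redkz fgk fbx mdw iad izfw
Hunk 4: at line 8 remove [fgk] add [cmoc,pal,nycrv] -> 15 lines: gbb gwlfy ljolc nko rxj qzu gzav redkz cmoc pal nycrv fbx mdw iad izfw
Hunk 5: at line 6 remove [redkz,cmoc] add [oxxsi] -> 14 lines: gbb gwlfy ljolc nko rxj qzu gzav oxxsi pal nycrv fbx mdw iad izfw
Hunk 6: at line 5 remove [qzu,gzav] add [bfan,muvn] -> 14 lines: gbb gwlfy ljolc nko rxj bfan muvn oxxsi pal nycrv fbx mdw iad izfw
Hunk 7: at line 3 remove [rxj,bfan] add [nmkf] -> 13 lines: gbb gwlfy ljolc nko nmkf muvn oxxsi pal nycrv fbx mdw iad izfw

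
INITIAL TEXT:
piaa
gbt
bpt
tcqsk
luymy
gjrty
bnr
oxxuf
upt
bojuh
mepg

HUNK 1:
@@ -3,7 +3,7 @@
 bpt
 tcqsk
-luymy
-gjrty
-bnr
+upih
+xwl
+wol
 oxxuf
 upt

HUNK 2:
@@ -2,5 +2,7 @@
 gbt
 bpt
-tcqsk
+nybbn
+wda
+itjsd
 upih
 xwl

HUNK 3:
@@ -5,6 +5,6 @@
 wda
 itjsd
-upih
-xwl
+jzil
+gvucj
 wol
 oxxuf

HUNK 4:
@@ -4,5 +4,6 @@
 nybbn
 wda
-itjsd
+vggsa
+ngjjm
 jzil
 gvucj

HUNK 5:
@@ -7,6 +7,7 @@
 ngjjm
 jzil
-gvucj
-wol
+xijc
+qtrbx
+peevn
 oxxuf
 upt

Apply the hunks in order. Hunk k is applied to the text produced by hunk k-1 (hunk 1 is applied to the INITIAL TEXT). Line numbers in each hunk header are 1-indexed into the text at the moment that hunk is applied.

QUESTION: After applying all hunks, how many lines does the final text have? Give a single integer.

Answer: 15

Derivation:
Hunk 1: at line 3 remove [luymy,gjrty,bnr] add [upih,xwl,wol] -> 11 lines: piaa gbt bpt tcqsk upih xwl wol oxxuf upt bojuh mepg
Hunk 2: at line 2 remove [tcqsk] add [nybbn,wda,itjsd] -> 13 lines: piaa gbt bpt nybbn wda itjsd upih xwl wol oxxuf upt bojuh mepg
Hunk 3: at line 5 remove [upih,xwl] add [jzil,gvucj] -> 13 lines: piaa gbt bpt nybbn wda itjsd jzil gvucj wol oxxuf upt bojuh mepg
Hunk 4: at line 4 remove [itjsd] add [vggsa,ngjjm] -> 14 lines: piaa gbt bpt nybbn wda vggsa ngjjm jzil gvucj wol oxxuf upt bojuh mepg
Hunk 5: at line 7 remove [gvucj,wol] add [xijc,qtrbx,peevn] -> 15 lines: piaa gbt bpt nybbn wda vggsa ngjjm jzil xijc qtrbx peevn oxxuf upt bojuh mepg
Final line count: 15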